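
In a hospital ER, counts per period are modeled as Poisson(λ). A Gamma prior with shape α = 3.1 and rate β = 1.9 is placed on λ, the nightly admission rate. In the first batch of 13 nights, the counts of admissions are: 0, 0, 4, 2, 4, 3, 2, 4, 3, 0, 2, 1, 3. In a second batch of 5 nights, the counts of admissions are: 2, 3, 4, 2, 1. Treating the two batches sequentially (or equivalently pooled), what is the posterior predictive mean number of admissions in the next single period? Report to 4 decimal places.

2.1658

With a Gamma(shape α, rate β) prior, the Poisson likelihood is conjugate: the posterior is Gamma(α + ΣXᵢ, β + n).
Batch 1: sum of counts S = 28 over n = 13 nights.
After batch 1: Gamma(α+S, β+n) = Gamma(3.1+28, 1.9+13) = Gamma(31.1, 14.9).
Batch 2: sum of counts S = 12 over n = 5 nights.
After batch 2: Gamma(α+S, β+n) = Gamma(31.1+12, 14.9+5) = Gamma(43.1, 19.9).
The predictive distribution for one future period is NegBinom with mean α/β = 2.1658.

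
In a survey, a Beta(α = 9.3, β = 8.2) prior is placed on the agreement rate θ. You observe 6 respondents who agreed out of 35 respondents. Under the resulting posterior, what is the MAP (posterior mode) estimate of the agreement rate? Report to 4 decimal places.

0.2832

The Beta prior is conjugate to a Binomial/Bernoulli likelihood; the update adds successes to α and failures to β.
Posterior: Beta(α+k, β+n−k) = Beta(9.3+6, 8.2+29) = Beta(15.3, 37.2).
Mode of Beta(a,b) for a,b>1 is (a−1)/(a+b−2) = 14.3/50.5 = 0.2832.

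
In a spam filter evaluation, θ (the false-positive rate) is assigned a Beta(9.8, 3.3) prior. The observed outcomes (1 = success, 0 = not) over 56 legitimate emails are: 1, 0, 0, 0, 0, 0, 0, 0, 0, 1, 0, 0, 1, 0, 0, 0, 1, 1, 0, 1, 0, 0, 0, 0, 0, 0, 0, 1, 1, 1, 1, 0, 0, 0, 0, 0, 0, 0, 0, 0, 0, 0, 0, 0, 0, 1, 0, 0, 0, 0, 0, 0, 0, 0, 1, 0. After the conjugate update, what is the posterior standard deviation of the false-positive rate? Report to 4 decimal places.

0.0555

The Beta prior is conjugate to a Binomial/Bernoulli likelihood; the update adds successes to α and failures to β.
Posterior: Beta(α+k, β+n−k) = Beta(9.8+12, 3.3+44) = Beta(21.8, 47.3).
Var = αβ/((α+β)²(α+β+1)) = 21.8·47.3/(69.1²·70.1) = 0.00308066; SD = √0.00308066 = 0.0555.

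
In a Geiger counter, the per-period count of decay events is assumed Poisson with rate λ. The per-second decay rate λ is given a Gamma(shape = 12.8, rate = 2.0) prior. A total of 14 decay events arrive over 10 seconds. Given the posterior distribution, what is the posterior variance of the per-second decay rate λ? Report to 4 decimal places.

With a Gamma(shape α, rate β) prior, the Poisson likelihood is conjugate: the posterior is Gamma(α + ΣXᵢ, β + n).
Posterior: Gamma(α+S, β+n) = Gamma(12.8+14, 2.0+10) = Gamma(26.8, 12.0).
Var = α/β² = 26.8/12.0² = 0.1861.

0.1861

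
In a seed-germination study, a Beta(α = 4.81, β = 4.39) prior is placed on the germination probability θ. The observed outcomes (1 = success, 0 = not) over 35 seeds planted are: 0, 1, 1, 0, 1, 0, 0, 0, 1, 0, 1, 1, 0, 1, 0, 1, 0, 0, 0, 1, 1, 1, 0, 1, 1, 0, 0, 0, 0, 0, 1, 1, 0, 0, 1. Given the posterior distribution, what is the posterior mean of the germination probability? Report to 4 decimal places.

The Beta prior is conjugate to a Binomial/Bernoulli likelihood; the update adds successes to α and failures to β.
Posterior: Beta(α+k, β+n−k) = Beta(4.81+16, 4.39+19) = Beta(20.81, 23.39).
Posterior mean = α/(α+β) = 20.81/44.20 = 0.4708.

0.4708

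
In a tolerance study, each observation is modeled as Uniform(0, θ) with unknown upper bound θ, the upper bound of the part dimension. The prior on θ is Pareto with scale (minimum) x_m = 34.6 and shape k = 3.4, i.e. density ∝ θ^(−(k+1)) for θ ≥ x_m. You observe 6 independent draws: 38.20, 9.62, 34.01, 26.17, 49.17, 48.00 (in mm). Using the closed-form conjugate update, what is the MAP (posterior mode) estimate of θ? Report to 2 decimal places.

49.17

A Pareto(scale x_m, shape k) prior on the upper bound θ of Uniform(0, θ) is conjugate: posterior is Pareto(max(x_m, max xᵢ), k + n).
Sample maximum = 49.17; prior scale x_m = 34.6 → posterior scale = max = 49.17.
Posterior shape = 3.4 + 6 = 9.4.
The Pareto density is decreasing on [x_m, ∞), so the mode is x_m = 49.17.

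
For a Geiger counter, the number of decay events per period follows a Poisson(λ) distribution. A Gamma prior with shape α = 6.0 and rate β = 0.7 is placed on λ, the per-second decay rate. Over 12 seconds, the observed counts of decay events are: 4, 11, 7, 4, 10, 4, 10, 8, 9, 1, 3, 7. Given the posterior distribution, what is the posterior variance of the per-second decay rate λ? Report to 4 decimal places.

With a Gamma(shape α, rate β) prior, the Poisson likelihood is conjugate: the posterior is Gamma(α + ΣXᵢ, β + n).
Sum of counts S = 78 over n = 12 seconds.
Posterior: Gamma(α+S, β+n) = Gamma(6.0+78, 0.7+12) = Gamma(84.0, 12.7).
Var = α/β² = 84.0/12.7² = 0.5208.

0.5208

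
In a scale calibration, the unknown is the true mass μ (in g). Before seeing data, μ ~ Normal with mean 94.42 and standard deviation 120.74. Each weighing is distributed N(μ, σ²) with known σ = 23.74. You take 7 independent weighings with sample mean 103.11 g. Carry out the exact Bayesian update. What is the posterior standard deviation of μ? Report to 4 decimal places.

8.9482

For Normal data with known variance σ², a Normal(μ₀, σ₀²) prior on μ is conjugate. Posterior precision = 1/σ₀² + n/σ²; posterior mean is the precision-weighted average of μ₀ and x̄.
σ₀² = 120.74² = 14578.1476, σ² = 23.74² = 563.5876; σ² + n·σ₀² = 563.5876 + 7·14578.1476 = 102610.6208.
Posterior precision = 1/σ₀² + n/σ² = 1/14578.1476 + 7/563.5876 = (σ² + n·σ₀²)/(σ₀²σ²) = 102610.6208/(14578.1476·563.5876); posterior variance σₙ² = σ₀²σ²/(σ² + n·σ₀²) = 14578.1476·563.5876/102610.6208 = 80.070300.
Posterior SD = √σₙ² = √(14578.1476·563.5876/102610.6208) = 8.9482.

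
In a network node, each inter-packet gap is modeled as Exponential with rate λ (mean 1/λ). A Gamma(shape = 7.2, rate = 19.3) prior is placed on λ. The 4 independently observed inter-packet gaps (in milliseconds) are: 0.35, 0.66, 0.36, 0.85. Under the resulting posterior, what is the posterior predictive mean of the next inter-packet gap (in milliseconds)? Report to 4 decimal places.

With a Gamma(shape α, rate β) prior on the exponential rate λ, the posterior after n observations with total T = Σxᵢ is Gamma(α+n, β+T).
Sum of observations T = 2.22 milliseconds; n = 4.
Posterior: Gamma(7.2+4, 19.3+2.22) = Gamma(11.2, 21.52).
The predictive distribution for the next observation is Lomax; its mean is β/(α−1) = 21.52/10.2 = 2.1098.

2.1098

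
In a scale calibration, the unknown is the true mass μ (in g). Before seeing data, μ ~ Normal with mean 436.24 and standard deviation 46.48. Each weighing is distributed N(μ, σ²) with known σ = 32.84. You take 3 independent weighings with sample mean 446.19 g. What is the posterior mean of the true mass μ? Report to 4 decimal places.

444.7705

For Normal data with known variance σ², a Normal(μ₀, σ₀²) prior on μ is conjugate. Posterior precision = 1/σ₀² + n/σ²; posterior mean is the precision-weighted average of μ₀ and x̄.
n·x̄ = 3·446.19 = 1338.57.
σ₀² = 46.48² = 2160.3904, σ² = 32.84² = 1078.4656; σ² + n·σ₀² = 1078.4656 + 3·2160.3904 = 7559.6368.
Posterior mean = (μ₀/σ₀² + n·x̄/σ²)/(1/σ₀² + n/σ²) = (σ²·μ₀ + σ₀²·n·x̄)/(σ² + n·σ₀²) = (1078.4656·436.24 + 2160.3904·1338.57)/7559.6368 = 3362303.611072/7559.6368 = 444.7705.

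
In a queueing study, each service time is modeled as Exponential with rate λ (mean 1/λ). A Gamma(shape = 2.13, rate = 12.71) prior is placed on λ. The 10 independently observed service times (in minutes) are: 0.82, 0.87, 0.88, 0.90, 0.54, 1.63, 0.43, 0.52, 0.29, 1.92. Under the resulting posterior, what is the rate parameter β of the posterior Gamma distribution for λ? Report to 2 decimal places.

21.51

With a Gamma(shape α, rate β) prior on the exponential rate λ, the posterior after n observations with total T = Σxᵢ is Gamma(α+n, β+T).
Sum of observations T = 8.80 minutes; n = 10.
Posterior: Gamma(2.13+10, 12.71+8.80) = Gamma(12.13, 21.51).
Posterior β = 21.51.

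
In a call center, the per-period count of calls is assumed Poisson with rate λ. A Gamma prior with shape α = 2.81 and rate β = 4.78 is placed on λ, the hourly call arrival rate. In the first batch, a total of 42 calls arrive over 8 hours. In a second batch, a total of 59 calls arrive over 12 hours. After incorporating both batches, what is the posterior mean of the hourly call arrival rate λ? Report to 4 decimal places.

4.1893

With a Gamma(shape α, rate β) prior, the Poisson likelihood is conjugate: the posterior is Gamma(α + ΣXᵢ, β + n).
After batch 1: Gamma(α+S, β+n) = Gamma(2.81+42, 4.78+8) = Gamma(44.81, 12.78).
After batch 2: Gamma(α+S, β+n) = Gamma(44.81+59, 12.78+12) = Gamma(103.81, 24.78).
Posterior mean = α/β = 103.81/24.78 = 4.1893.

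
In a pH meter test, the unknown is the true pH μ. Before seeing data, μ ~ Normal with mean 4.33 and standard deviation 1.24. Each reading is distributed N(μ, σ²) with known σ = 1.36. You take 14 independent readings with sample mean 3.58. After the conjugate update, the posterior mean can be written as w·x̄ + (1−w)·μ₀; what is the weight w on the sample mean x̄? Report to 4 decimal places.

For Normal data with known variance σ², a Normal(μ₀, σ₀²) prior on μ is conjugate. Posterior precision = 1/σ₀² + n/σ²; posterior mean is the precision-weighted average of μ₀ and x̄.
σ₀² = 1.24² = 1.5376, σ² = 1.36² = 1.8496. Prior precision 1/σ₀² = 1/1.5376; data precision n/σ² = 14/1.8496.
w = (n/σ²)/(1/σ₀² + n/σ²) = n·σ₀²/(σ² + n·σ₀²) = 14·1.5376/(1.8496 + 14·1.5376) = 21.5264/23.376 = 0.9209.

0.9209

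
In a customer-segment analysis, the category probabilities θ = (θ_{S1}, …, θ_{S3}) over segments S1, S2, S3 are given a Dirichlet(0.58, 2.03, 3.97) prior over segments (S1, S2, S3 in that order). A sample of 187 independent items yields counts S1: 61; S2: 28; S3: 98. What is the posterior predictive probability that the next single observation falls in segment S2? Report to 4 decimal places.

0.1551

The Dirichlet prior is conjugate to the Multinomial likelihood: each posterior αⱼ = prior αⱼ + observed count nⱼ.
Posterior concentration: (61.58, 30.03, 101.97), total = 193.58.
P(next = S2 | data) = α_{S2}/Σα = 0.1551.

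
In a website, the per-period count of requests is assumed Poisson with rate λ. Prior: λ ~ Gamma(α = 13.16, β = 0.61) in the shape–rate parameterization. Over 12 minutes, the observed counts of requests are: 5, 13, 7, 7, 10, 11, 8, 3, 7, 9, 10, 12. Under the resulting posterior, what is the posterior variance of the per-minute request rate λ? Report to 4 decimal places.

With a Gamma(shape α, rate β) prior, the Poisson likelihood is conjugate: the posterior is Gamma(α + ΣXᵢ, β + n).
Sum of counts S = 102 over n = 12 minutes.
Posterior: Gamma(α+S, β+n) = Gamma(13.16+102, 0.61+12) = Gamma(115.16, 12.61).
Var = α/β² = 115.16/12.61² = 0.7242.

0.7242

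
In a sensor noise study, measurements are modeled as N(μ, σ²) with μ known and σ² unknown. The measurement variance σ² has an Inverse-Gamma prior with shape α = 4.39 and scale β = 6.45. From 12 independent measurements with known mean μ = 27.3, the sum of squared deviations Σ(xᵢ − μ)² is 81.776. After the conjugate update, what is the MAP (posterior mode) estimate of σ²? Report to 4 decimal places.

4.1561

With known mean μ and an Inverse-Gamma(α, β) prior on σ², the Normal likelihood is conjugate: posterior is Inv-Gamma(α + n/2, β + Σ(xᵢ−μ)²/2).
Posterior: Inv-Gamma(4.39 + 12/2, 6.45 + 81.776/2) = Inv-Gamma(10.39, 47.3380).
Mode = β/(α+1) = 47.3380/11.39 = 4.1561.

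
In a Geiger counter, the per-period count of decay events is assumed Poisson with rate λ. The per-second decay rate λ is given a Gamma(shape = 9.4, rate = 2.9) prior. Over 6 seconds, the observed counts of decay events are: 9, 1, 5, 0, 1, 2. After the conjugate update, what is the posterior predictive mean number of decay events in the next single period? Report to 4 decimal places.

With a Gamma(shape α, rate β) prior, the Poisson likelihood is conjugate: the posterior is Gamma(α + ΣXᵢ, β + n).
Sum of counts S = 18 over n = 6 seconds.
Posterior: Gamma(α+S, β+n) = Gamma(9.4+18, 2.9+6) = Gamma(27.4, 8.9).
The predictive distribution for one future period is NegBinom with mean α/β = 3.0787.

3.0787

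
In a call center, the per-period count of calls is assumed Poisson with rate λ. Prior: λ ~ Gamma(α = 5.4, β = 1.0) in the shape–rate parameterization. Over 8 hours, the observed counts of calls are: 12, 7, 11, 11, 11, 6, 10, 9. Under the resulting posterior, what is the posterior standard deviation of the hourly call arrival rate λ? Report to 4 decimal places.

With a Gamma(shape α, rate β) prior, the Poisson likelihood is conjugate: the posterior is Gamma(α + ΣXᵢ, β + n).
Sum of counts S = 77 over n = 8 hours.
Posterior: Gamma(α+S, β+n) = Gamma(5.4+77, 1.0+8) = Gamma(82.4, 9.0).
SD = √α/β = √82.4/9.0 = 1.0086.

1.0086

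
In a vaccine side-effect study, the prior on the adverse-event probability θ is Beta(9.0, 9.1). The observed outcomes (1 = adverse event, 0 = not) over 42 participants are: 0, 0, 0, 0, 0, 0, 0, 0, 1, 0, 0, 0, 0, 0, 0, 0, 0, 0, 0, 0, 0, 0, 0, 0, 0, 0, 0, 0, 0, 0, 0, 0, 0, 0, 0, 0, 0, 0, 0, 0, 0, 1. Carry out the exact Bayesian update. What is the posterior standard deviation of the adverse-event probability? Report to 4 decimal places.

0.0495

The Beta prior is conjugate to a Binomial/Bernoulli likelihood; the update adds successes to α and failures to β.
Posterior: Beta(α+k, β+n−k) = Beta(9.0+2, 9.1+40) = Beta(11.0, 49.1).
Var = αβ/((α+β)²(α+β+1)) = 11.0·49.1/(60.1²·61.1) = 0.00244728; SD = √0.00244728 = 0.0495.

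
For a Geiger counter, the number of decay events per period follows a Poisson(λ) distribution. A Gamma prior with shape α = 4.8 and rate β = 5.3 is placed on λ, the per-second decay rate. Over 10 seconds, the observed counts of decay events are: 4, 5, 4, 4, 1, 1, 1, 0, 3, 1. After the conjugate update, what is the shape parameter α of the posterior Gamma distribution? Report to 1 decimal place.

28.8

With a Gamma(shape α, rate β) prior, the Poisson likelihood is conjugate: the posterior is Gamma(α + ΣXᵢ, β + n).
Sum of counts S = 24 over n = 10 seconds.
Posterior: Gamma(α+S, β+n) = Gamma(4.8+24, 5.3+10) = Gamma(28.8, 15.3).
Posterior α = 28.8.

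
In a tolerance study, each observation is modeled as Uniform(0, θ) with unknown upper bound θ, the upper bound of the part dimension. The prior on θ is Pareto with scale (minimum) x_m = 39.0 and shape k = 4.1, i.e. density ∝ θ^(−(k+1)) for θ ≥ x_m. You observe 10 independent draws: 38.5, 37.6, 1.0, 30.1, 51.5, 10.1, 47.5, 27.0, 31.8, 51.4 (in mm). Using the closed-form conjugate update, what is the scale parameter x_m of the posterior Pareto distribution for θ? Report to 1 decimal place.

A Pareto(scale x_m, shape k) prior on the upper bound θ of Uniform(0, θ) is conjugate: posterior is Pareto(max(x_m, max xᵢ), k + n).
Sample maximum = 51.5; prior scale x_m = 39.0 → posterior scale = max = 51.5.
Posterior shape = 4.1 + 10 = 14.1.
Posterior scale x_m = 51.5.

51.5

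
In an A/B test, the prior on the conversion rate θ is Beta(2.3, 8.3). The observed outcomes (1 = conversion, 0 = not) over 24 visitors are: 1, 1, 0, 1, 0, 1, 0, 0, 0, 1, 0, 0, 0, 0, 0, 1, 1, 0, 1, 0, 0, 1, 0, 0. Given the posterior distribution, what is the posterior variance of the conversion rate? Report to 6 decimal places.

The Beta prior is conjugate to a Binomial/Bernoulli likelihood; the update adds successes to α and failures to β.
Posterior: Beta(α+k, β+n−k) = Beta(2.3+9, 8.3+15) = Beta(11.3, 23.3).
Var = αβ/((α+β)²(α+β+1)) = 11.3·23.3/(34.6²·35.6) = 0.006178.

0.006178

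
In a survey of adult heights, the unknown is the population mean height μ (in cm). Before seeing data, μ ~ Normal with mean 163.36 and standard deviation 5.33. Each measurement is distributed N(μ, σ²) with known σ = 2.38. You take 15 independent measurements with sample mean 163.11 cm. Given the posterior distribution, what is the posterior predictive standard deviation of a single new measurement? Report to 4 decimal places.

2.4570

For Normal data with known variance σ², a Normal(μ₀, σ₀²) prior on μ is conjugate. Posterior precision = 1/σ₀² + n/σ²; posterior mean is the precision-weighted average of μ₀ and x̄.
σ₀² = 5.33² = 28.4089, σ² = 2.38² = 5.6644; σ² + n·σ₀² = 5.6644 + 15·28.4089 = 431.7979.
Posterior precision = 1/σ₀² + n/σ² = 1/28.4089 + 15/5.6644 = (σ² + n·σ₀²)/(σ₀²σ²) = 431.7979/(28.4089·5.6644); posterior variance σₙ² = σ₀²σ²/(σ² + n·σ₀²) = 28.4089·5.6644/431.7979 = 0.372673.
Predictive variance for one new observation = σₙ² + σ² = 28.4089·5.6644/431.7979 + 5.6644 = σ²·(σ₀² + 431.7979)/431.7979 = 5.6644·460.2068/431.7979 = 6.037073; SD = √(5.6644·460.2068/431.7979) = 2.4570.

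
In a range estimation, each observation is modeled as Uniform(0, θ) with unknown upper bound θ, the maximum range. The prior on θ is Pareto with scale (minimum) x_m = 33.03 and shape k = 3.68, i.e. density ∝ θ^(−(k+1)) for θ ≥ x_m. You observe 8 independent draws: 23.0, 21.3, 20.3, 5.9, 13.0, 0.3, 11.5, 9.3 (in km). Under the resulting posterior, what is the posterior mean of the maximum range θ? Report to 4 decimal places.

A Pareto(scale x_m, shape k) prior on the upper bound θ of Uniform(0, θ) is conjugate: posterior is Pareto(max(x_m, max xᵢ), k + n).
Sample maximum = 23.0; prior scale x_m = 33.03 → posterior scale = max = 33.03.
Posterior shape = 3.68 + 8 = 11.68.
E[θ|data] = k·x_m/(k−1) = 11.68·33.03/10.68 = 36.1227.

36.1227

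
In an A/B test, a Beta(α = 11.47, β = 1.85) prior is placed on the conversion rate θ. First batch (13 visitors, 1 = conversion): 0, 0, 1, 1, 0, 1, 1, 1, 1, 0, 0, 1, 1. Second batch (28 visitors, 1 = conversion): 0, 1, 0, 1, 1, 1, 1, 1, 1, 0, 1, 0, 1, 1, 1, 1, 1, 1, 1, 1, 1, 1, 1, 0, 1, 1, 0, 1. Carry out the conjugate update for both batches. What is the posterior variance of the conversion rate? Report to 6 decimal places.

0.003265

The Beta prior is conjugate to a Binomial/Bernoulli likelihood; the update adds successes to α and failures to β.
After batch 1: Beta(11.47+8, 1.85+5) = Beta(19.47, 6.85).
After batch 2: Beta(19.47+22, 6.85+6) = Beta(41.47, 12.85).
Var = αβ/((α+β)²(α+β+1)) = 41.47·12.85/(54.32²·55.32) = 0.003265.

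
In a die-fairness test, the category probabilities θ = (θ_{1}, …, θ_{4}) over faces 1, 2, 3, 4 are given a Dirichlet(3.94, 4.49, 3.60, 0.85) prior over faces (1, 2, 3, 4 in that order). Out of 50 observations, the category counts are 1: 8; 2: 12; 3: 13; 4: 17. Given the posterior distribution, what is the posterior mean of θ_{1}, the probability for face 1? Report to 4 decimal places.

The Dirichlet prior is conjugate to the Multinomial likelihood: each posterior αⱼ = prior αⱼ + observed count nⱼ.
Posterior concentration: (11.94, 16.49, 16.60, 17.85), total = 62.88.
E[θ_{1}|data] = α_{1}/Σα = 11.94/62.88 = 0.1899.

0.1899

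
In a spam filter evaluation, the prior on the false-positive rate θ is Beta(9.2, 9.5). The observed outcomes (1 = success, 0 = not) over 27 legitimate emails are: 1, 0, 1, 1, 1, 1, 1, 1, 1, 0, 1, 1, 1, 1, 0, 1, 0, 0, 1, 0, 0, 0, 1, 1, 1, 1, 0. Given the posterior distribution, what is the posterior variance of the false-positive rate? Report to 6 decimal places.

The Beta prior is conjugate to a Binomial/Bernoulli likelihood; the update adds successes to α and failures to β.
Posterior: Beta(α+k, β+n−k) = Beta(9.2+18, 9.5+9) = Beta(27.2, 18.5).
Var = αβ/((α+β)²(α+β+1)) = 27.2·18.5/(45.7²·46.7) = 0.005159.

0.005159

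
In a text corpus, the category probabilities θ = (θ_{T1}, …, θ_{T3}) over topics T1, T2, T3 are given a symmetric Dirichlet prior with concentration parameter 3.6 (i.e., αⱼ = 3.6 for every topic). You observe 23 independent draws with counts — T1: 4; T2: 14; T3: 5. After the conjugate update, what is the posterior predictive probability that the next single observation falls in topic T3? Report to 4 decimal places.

0.2544

The Dirichlet prior is conjugate to the Multinomial likelihood: each posterior αⱼ = prior αⱼ + observed count nⱼ.
Posterior concentration: (7.6, 17.6, 8.6), total = 33.8.
P(next = T3 | data) = α_{T3}/Σα = 0.2544.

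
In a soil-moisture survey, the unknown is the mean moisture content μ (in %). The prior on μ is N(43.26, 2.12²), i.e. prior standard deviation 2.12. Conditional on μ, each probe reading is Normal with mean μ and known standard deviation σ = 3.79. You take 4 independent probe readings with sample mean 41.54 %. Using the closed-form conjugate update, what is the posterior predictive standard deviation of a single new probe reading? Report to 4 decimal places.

For Normal data with known variance σ², a Normal(μ₀, σ₀²) prior on μ is conjugate. Posterior precision = 1/σ₀² + n/σ²; posterior mean is the precision-weighted average of μ₀ and x̄.
σ₀² = 2.12² = 4.4944, σ² = 3.79² = 14.3641; σ² + n·σ₀² = 14.3641 + 4·4.4944 = 32.3417.
Posterior precision = 1/σ₀² + n/σ² = 1/4.4944 + 4/14.3641 = (σ² + n·σ₀²)/(σ₀²σ²) = 32.3417/(4.4944·14.3641); posterior variance σₙ² = σ₀²σ²/(σ² + n·σ₀²) = 4.4944·14.3641/32.3417 = 1.996123.
Predictive variance for one new observation = σₙ² + σ² = 4.4944·14.3641/32.3417 + 14.3641 = σ²·(σ₀² + 32.3417)/32.3417 = 14.3641·36.8361/32.3417 = 16.360223; SD = √(14.3641·36.8361/32.3417) = 4.0448.

4.0448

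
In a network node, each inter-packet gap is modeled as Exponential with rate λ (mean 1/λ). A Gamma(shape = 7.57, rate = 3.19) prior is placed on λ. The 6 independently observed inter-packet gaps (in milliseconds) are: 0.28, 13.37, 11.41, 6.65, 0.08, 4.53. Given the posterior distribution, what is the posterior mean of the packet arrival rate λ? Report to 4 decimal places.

0.3435

With a Gamma(shape α, rate β) prior on the exponential rate λ, the posterior after n observations with total T = Σxᵢ is Gamma(α+n, β+T).
Sum of observations T = 36.32 milliseconds; n = 6.
Posterior: Gamma(7.57+6, 3.19+36.32) = Gamma(13.57, 39.51).
Posterior mean of λ = α/β = 13.57/39.51 = 0.3435.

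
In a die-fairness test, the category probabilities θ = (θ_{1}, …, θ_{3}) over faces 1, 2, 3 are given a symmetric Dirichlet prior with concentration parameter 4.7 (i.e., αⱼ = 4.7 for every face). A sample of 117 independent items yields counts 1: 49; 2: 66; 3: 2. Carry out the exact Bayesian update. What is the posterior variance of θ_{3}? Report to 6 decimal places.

The Dirichlet prior is conjugate to the Multinomial likelihood: each posterior αⱼ = prior αⱼ + observed count nⱼ.
Posterior concentration: (53.7, 70.7, 6.7), total = 131.1.
Var[θ_j] = α_j(Σα−α_j)/((Σα)²(Σα+1)) = 6.7·124.4/(131.1²·132.1) = 0.000367.

0.000367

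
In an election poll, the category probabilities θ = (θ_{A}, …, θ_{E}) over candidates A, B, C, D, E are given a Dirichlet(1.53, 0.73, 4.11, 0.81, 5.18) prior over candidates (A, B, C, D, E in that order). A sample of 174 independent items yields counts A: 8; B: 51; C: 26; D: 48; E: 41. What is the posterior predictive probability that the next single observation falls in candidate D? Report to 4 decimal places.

0.2619

The Dirichlet prior is conjugate to the Multinomial likelihood: each posterior αⱼ = prior αⱼ + observed count nⱼ.
Posterior concentration: (9.53, 51.73, 30.11, 48.81, 46.18), total = 186.36.
P(next = D | data) = α_{D}/Σα = 0.2619.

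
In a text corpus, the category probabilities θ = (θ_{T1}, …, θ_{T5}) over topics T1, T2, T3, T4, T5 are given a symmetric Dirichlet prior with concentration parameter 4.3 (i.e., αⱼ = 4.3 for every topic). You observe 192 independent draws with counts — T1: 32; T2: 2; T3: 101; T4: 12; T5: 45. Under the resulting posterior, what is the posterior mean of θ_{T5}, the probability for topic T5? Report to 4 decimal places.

0.2309

The Dirichlet prior is conjugate to the Multinomial likelihood: each posterior αⱼ = prior αⱼ + observed count nⱼ.
Posterior concentration: (36.3, 6.3, 105.3, 16.3, 49.3), total = 213.5.
E[θ_{T5}|data] = α_{T5}/Σα = 49.3/213.5 = 0.2309.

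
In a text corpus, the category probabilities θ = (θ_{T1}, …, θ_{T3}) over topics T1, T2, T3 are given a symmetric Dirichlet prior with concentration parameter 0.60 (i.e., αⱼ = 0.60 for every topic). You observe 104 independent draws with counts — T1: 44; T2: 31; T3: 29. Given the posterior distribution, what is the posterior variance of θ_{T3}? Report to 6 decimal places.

0.001887

The Dirichlet prior is conjugate to the Multinomial likelihood: each posterior αⱼ = prior αⱼ + observed count nⱼ.
Posterior concentration: (44.60, 31.60, 29.60), total = 105.80.
Var[θ_j] = α_j(Σα−α_j)/((Σα)²(Σα+1)) = 29.60·76.20/(105.80²·106.80) = 0.001887.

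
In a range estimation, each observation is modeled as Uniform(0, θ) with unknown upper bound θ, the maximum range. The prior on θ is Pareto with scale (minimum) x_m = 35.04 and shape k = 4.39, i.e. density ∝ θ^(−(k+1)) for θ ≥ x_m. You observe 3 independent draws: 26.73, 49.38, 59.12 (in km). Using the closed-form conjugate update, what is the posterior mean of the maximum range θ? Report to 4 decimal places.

68.3720

A Pareto(scale x_m, shape k) prior on the upper bound θ of Uniform(0, θ) is conjugate: posterior is Pareto(max(x_m, max xᵢ), k + n).
Sample maximum = 59.12; prior scale x_m = 35.04 → posterior scale = max = 59.12.
Posterior shape = 4.39 + 3 = 7.39.
E[θ|data] = k·x_m/(k−1) = 7.39·59.12/6.39 = 68.3720.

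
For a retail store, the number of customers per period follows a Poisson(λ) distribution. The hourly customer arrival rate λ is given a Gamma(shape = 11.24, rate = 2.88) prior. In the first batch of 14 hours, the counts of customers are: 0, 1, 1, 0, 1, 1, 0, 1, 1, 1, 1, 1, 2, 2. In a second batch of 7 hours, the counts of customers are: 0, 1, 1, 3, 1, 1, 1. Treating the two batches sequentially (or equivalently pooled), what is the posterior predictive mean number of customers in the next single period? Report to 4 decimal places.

1.3501

With a Gamma(shape α, rate β) prior, the Poisson likelihood is conjugate: the posterior is Gamma(α + ΣXᵢ, β + n).
Batch 1: sum of counts S = 13 over n = 14 hours.
After batch 1: Gamma(α+S, β+n) = Gamma(11.24+13, 2.88+14) = Gamma(24.24, 16.88).
Batch 2: sum of counts S = 8 over n = 7 hours.
After batch 2: Gamma(α+S, β+n) = Gamma(24.24+8, 16.88+7) = Gamma(32.24, 23.88).
The predictive distribution for one future period is NegBinom with mean α/β = 1.3501.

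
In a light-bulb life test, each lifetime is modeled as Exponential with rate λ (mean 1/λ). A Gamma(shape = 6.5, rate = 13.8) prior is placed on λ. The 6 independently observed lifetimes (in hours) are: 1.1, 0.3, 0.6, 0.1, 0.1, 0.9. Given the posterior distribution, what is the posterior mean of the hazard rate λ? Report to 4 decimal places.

0.7396

With a Gamma(shape α, rate β) prior on the exponential rate λ, the posterior after n observations with total T = Σxᵢ is Gamma(α+n, β+T).
Sum of observations T = 3.1 hours; n = 6.
Posterior: Gamma(6.5+6, 13.8+3.1) = Gamma(12.5, 16.9).
Posterior mean of λ = α/β = 12.5/16.9 = 0.7396.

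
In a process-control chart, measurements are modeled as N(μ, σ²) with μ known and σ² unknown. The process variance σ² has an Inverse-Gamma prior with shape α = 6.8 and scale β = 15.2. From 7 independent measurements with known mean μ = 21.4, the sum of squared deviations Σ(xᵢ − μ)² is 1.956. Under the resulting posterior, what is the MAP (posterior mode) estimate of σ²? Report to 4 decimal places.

With known mean μ and an Inverse-Gamma(α, β) prior on σ², the Normal likelihood is conjugate: posterior is Inv-Gamma(α + n/2, β + Σ(xᵢ−μ)²/2).
Posterior: Inv-Gamma(6.8 + 7/2, 15.2 + 1.956/2) = Inv-Gamma(10.30, 16.1780).
Mode = β/(α+1) = 16.1780/11.30 = 1.4317.

1.4317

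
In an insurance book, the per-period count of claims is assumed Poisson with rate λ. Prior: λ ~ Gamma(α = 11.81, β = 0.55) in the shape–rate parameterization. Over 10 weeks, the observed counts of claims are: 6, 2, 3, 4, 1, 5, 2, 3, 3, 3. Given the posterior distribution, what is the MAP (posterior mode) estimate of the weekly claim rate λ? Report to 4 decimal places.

4.0578

With a Gamma(shape α, rate β) prior, the Poisson likelihood is conjugate: the posterior is Gamma(α + ΣXᵢ, β + n).
Sum of counts S = 32 over n = 10 weeks.
Posterior: Gamma(α+S, β+n) = Gamma(11.81+32, 0.55+10) = Gamma(43.81, 10.55).
Mode of Gamma(α,β) for α≥1 is (α−1)/β = 42.81/10.55 = 4.0578.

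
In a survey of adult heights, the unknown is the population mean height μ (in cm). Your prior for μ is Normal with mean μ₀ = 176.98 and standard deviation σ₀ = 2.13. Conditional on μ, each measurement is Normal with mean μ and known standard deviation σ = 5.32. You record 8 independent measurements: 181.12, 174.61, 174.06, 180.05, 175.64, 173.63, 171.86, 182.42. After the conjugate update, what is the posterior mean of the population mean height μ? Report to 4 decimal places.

176.8079

For Normal data with known variance σ², a Normal(μ₀, σ₀²) prior on μ is conjugate. Posterior precision = 1/σ₀² + n/σ²; posterior mean is the precision-weighted average of μ₀ and x̄.
Σxᵢ = 181.12 + 174.61 + 174.06 + 180.05 + 175.64 + 173.63 + 171.86 + 182.42 = 1413.39, so n·x̄ = 1413.39.
σ₀² = 2.13² = 4.5369, σ² = 5.32² = 28.3024; σ² + n·σ₀² = 28.3024 + 8·4.5369 = 64.5976.
Posterior mean = (μ₀/σ₀² + n·x̄/σ²)/(1/σ₀² + n/σ²) = (σ²·μ₀ + σ₀²·n·x̄)/(σ² + n·σ₀²) = (28.3024·176.98 + 4.5369·1413.39)/64.5976 = 11421.367843/64.5976 = 176.8079.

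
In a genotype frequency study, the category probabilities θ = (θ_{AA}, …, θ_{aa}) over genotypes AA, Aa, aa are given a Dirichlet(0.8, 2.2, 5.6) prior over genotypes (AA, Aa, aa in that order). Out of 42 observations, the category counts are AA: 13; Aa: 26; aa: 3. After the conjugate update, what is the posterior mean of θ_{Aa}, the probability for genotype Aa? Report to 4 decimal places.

0.5573

The Dirichlet prior is conjugate to the Multinomial likelihood: each posterior αⱼ = prior αⱼ + observed count nⱼ.
Posterior concentration: (13.8, 28.2, 8.6), total = 50.6.
E[θ_{Aa}|data] = α_{Aa}/Σα = 28.2/50.6 = 0.5573.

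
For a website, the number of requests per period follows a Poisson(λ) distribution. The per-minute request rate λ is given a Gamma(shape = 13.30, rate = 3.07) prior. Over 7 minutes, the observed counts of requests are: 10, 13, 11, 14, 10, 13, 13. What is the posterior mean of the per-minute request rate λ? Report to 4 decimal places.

9.6624

With a Gamma(shape α, rate β) prior, the Poisson likelihood is conjugate: the posterior is Gamma(α + ΣXᵢ, β + n).
Sum of counts S = 84 over n = 7 minutes.
Posterior: Gamma(α+S, β+n) = Gamma(13.30+84, 3.07+7) = Gamma(97.30, 10.07).
Posterior mean = α/β = 97.30/10.07 = 9.6624.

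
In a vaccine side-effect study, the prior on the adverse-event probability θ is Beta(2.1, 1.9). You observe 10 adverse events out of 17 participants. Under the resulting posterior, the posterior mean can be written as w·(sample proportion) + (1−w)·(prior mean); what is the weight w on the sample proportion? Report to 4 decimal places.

0.8095

The Beta prior is conjugate to a Binomial/Bernoulli likelihood; the update adds successes to α and failures to β.
Posterior mean = (α₀+k)/(α₀+β₀+n) = [n/(α₀+β₀+n)]·(k/n) + [(α₀+β₀)/(α₀+β₀+n)]·α₀/(α₀+β₀), so only n and the prior enter the weight.
The weight on the data is w = n/(α₀+β₀+n) = 17/(2.1+1.9+17) = 17/21.0 = 0.8095.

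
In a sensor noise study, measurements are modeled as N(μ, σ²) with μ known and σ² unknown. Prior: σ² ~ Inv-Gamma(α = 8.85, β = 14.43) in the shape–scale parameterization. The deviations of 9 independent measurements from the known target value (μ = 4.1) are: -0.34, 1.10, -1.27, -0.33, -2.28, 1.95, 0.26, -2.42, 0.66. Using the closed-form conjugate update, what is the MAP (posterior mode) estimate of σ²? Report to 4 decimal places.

1.6470

With known mean μ and an Inverse-Gamma(α, β) prior on σ², the Normal likelihood is conjugate: posterior is Inv-Gamma(α + n/2, β + Σ(xᵢ−μ)²/2).
Σ(xᵢ−μ)² = (-0.34)² + (1.10)² + (-1.27)² + (-0.33)² + (-2.28)² + (1.95)² + (0.26)² + (-2.42)² + (0.66)² = 18.4079.
Posterior: Inv-Gamma(8.85 + 9/2, 14.43 + 18.4079/2) = Inv-Gamma(13.35, 23.63395).
Mode = β/(α+1) = 23.63395/14.35 = 1.6470.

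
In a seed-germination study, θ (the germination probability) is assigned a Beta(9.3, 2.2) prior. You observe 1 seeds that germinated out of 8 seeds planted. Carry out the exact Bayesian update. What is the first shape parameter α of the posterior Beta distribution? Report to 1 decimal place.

10.3

The Beta prior is conjugate to a Binomial/Bernoulli likelihood; the update adds successes to α and failures to β.
Posterior: Beta(α+k, β+n−k) = Beta(9.3+1, 2.2+7) = Beta(10.3, 9.2).
Posterior α = 10.3.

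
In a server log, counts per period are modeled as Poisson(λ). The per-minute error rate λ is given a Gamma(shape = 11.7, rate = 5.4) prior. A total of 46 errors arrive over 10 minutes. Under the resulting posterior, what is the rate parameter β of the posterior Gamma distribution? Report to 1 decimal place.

15.4

With a Gamma(shape α, rate β) prior, the Poisson likelihood is conjugate: the posterior is Gamma(α + ΣXᵢ, β + n).
Posterior: Gamma(α+S, β+n) = Gamma(11.7+46, 5.4+10) = Gamma(57.7, 15.4).
Posterior β = 15.4.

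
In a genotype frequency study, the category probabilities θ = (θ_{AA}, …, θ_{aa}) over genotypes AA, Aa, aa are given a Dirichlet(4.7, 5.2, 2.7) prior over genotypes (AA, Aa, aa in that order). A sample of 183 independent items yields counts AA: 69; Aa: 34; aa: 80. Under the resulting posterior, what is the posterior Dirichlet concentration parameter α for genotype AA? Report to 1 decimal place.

The Dirichlet prior is conjugate to the Multinomial likelihood: each posterior αⱼ = prior αⱼ + observed count nⱼ.
Posterior concentration: (73.7, 39.2, 82.7), total = 195.6.
α_{AA} = 4.7 + 69 = 73.7.

73.7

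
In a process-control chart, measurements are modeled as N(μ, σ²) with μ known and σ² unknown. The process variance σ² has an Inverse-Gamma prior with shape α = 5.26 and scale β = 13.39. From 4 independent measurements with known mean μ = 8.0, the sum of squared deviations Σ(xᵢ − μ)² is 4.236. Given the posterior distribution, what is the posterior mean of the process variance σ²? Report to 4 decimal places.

2.4773

With known mean μ and an Inverse-Gamma(α, β) prior on σ², the Normal likelihood is conjugate: posterior is Inv-Gamma(α + n/2, β + Σ(xᵢ−μ)²/2).
Posterior: Inv-Gamma(5.26 + 4/2, 13.39 + 4.236/2) = Inv-Gamma(7.26, 15.5080).
E[σ²|data] = β/(α−1) = 15.5080/6.26 = 2.4773.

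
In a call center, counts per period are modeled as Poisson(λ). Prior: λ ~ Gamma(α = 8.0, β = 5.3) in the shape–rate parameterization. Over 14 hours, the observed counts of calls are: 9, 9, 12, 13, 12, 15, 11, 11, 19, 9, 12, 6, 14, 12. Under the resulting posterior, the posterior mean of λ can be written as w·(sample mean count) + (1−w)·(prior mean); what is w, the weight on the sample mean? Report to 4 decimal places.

0.7254

With a Gamma(shape α, rate β) prior, the Poisson likelihood is conjugate: the posterior is Gamma(α + ΣXᵢ, β + n).
Posterior mean = (α₀+S)/(β₀+n) = [n/(β₀+n)]·(S/n) + [β₀/(β₀+n)]·(α₀/β₀), so only n and β₀ enter the weight.
Weight on data w = n/(β₀+n) = 14/(5.3+14) = 14/19.3 = 0.7254.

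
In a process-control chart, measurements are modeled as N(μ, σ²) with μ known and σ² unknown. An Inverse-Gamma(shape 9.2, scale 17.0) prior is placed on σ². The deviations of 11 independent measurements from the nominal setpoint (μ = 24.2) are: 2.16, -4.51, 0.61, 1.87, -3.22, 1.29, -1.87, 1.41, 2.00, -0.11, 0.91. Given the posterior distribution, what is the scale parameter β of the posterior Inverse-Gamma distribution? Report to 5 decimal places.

With known mean μ and an Inverse-Gamma(α, β) prior on σ², the Normal likelihood is conjugate: posterior is Inv-Gamma(α + n/2, β + Σ(xᵢ−μ)²/2).
Σ(xᵢ−μ)² = (2.16)² + (-4.51)² + (0.61)² + (1.87)² + (-3.22)² + (1.29)² + (-1.87)² + (1.41)² + (2.00)² + (-0.11)² + (0.91)² = 51.2324.
Posterior: Inv-Gamma(9.2 + 11/2, 17.0 + 51.2324/2) = Inv-Gamma(14.70, 42.61620).
Posterior β = 42.61620.

42.61620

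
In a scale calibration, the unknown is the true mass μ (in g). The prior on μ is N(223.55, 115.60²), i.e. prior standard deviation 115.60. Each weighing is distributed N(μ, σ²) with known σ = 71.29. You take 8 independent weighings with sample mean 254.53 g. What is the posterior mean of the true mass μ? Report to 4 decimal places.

For Normal data with known variance σ², a Normal(μ₀, σ₀²) prior on μ is conjugate. Posterior precision = 1/σ₀² + n/σ²; posterior mean is the precision-weighted average of μ₀ and x̄.
n·x̄ = 8·254.53 = 2036.24.
σ₀² = 115.60² = 13363.36, σ² = 71.29² = 5082.2641; σ² + n·σ₀² = 5082.2641 + 8·13363.36 = 111989.1441.
Posterior mean = (μ₀/σ₀² + n·x̄/σ²)/(1/σ₀² + n/σ²) = (σ²·μ₀ + σ₀²·n·x̄)/(σ² + n·σ₀²) = (5082.2641·223.55 + 13363.36·2036.24)/111989.1441 = 28347148.305955/111989.1441 = 253.1241.

253.1241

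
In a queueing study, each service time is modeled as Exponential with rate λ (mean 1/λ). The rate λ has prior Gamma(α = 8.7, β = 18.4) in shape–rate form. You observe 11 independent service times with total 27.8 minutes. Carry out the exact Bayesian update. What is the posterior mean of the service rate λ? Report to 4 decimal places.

With a Gamma(shape α, rate β) prior on the exponential rate λ, the posterior after n observations with total T = Σxᵢ is Gamma(α+n, β+T).
Posterior: Gamma(8.7+11, 18.4+27.8) = Gamma(19.7, 46.2).
Posterior mean of λ = α/β = 19.7/46.2 = 0.4264.

0.4264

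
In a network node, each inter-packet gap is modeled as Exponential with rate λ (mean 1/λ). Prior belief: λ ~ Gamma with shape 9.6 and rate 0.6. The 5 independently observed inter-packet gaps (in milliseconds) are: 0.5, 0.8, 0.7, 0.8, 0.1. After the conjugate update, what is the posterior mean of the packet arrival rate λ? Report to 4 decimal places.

4.1714

With a Gamma(shape α, rate β) prior on the exponential rate λ, the posterior after n observations with total T = Σxᵢ is Gamma(α+n, β+T).
Sum of observations T = 2.9 milliseconds; n = 5.
Posterior: Gamma(9.6+5, 0.6+2.9) = Gamma(14.6, 3.5).
Posterior mean of λ = α/β = 14.6/3.5 = 4.1714.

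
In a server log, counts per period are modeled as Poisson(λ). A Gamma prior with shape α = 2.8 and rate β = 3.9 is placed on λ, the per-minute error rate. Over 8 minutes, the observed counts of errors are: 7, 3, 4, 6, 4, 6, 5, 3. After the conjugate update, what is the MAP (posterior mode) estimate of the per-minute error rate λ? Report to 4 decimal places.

With a Gamma(shape α, rate β) prior, the Poisson likelihood is conjugate: the posterior is Gamma(α + ΣXᵢ, β + n).
Sum of counts S = 38 over n = 8 minutes.
Posterior: Gamma(α+S, β+n) = Gamma(2.8+38, 3.9+8) = Gamma(40.8, 11.9).
Mode of Gamma(α,β) for α≥1 is (α−1)/β = 39.8/11.9 = 3.3445.

3.3445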